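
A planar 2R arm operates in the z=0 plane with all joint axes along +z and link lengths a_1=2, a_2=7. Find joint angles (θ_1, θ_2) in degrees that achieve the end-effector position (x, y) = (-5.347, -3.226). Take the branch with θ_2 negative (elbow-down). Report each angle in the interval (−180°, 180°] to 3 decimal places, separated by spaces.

-44.992 -120.006

cos θ_2 = (38.9975−2²−7²)/(2·2·7) = -0.5001; θ_2 = -120.0059° (elbow-down)
β = atan2(-3.2260,-5.3470) = -148.8962°; ψ = atan2(-6.0618,-1.5006) = -103.9043°
θ_1 = β − ψ = -44.9919°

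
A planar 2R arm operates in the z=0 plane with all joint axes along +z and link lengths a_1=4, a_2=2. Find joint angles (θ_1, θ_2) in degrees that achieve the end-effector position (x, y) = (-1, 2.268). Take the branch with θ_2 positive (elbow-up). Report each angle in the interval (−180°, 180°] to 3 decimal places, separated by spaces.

cos θ_2 = (6.1438−4²−2²)/(2·4·2) = -0.8660; θ_2 = 149.9983° (elbow-up)
β = atan2(2.2680,-1.0000) = 113.7935°; ψ = atan2(1.0000,2.2680) = 23.7948°
θ_1 = β − ψ = 89.9987°

89.999 149.998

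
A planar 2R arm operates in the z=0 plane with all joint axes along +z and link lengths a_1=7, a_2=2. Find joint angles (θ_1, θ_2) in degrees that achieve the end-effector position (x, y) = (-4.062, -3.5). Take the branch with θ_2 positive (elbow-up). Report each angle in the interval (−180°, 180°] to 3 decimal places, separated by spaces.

cos θ_2 = (28.7498−7²−2²)/(2·7·2) = -0.8661; θ_2 = 150.0059° (elbow-up)
β = atan2(-3.5000,-4.0620) = -139.2503°; ψ = atan2(0.9998,5.2678) = 10.7467°
θ_1 = β − ψ = -149.9971°

-149.997 150.006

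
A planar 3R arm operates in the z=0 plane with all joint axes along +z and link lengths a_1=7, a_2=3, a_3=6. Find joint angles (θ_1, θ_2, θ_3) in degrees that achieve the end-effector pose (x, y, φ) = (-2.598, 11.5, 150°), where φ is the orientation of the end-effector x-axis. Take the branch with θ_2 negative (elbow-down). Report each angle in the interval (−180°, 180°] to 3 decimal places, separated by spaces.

89.999 -59.999 120.000

wrist centre = target − a_3·(cos φ, sin φ) = (2.5982, 8.5000)
cos θ_2 = (79.0004−7²−3²)/(2·7·3) = 0.5000; θ_2 = -59.9994° (elbow-down)
β = atan2(8.5000,2.5982) = 73.0034°; ψ = atan2(-2.5981,8.5000) = -16.9959°
θ_1 = β − ψ = 89.9994°
θ_3 = φ − θ_1 − θ_2 = 120.0000° (wrapped to (-180°,180°])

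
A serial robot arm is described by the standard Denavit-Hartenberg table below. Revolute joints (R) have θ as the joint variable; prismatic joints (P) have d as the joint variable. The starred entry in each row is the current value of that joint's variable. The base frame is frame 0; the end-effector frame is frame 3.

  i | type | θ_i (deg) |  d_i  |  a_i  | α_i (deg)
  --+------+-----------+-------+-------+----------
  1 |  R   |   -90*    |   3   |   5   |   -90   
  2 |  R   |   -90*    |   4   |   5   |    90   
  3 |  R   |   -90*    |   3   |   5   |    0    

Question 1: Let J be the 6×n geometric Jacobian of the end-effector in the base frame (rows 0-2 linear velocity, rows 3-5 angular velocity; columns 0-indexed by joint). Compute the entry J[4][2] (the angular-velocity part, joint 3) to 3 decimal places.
1.000

axis z_2 = (-0.0000,1.0000,0.0000); lever o_n−o_2 = (-5.0000,3.0000,0.0000)
cross product → J_v[:, 2] = (-0.0000,-0.0000,5.0000)
J_ω[:, 2] = z_2
entry J[4][2] = 1.0000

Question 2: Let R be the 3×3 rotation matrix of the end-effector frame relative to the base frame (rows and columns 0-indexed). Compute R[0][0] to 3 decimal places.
-1.000

End-effector x-axis (col 0 of R) = (-1.0000,-0.0000,0.0000)
R[0][0] = -1.0000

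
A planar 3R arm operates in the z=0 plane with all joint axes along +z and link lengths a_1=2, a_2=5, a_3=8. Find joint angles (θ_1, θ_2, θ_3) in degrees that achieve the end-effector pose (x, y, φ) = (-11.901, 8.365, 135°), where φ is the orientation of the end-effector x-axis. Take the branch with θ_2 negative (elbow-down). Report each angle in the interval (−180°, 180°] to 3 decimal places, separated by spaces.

178.092 -29.983 -13.109

wrist centre = target − a_3·(cos φ, sin φ) = (-6.2441, 2.7081)
cos θ_2 = (46.3234−2²−5²)/(2·2·5) = 0.8662; θ_2 = -29.9834° (elbow-down)
β = atan2(2.7081,-6.2441) = 156.5532°; ψ = atan2(-2.4987,6.3309) = -21.5388°
θ_1 = β − ψ = 178.0920°
θ_3 = φ − θ_1 − θ_2 = -13.1086° (wrapped to (-180°,180°])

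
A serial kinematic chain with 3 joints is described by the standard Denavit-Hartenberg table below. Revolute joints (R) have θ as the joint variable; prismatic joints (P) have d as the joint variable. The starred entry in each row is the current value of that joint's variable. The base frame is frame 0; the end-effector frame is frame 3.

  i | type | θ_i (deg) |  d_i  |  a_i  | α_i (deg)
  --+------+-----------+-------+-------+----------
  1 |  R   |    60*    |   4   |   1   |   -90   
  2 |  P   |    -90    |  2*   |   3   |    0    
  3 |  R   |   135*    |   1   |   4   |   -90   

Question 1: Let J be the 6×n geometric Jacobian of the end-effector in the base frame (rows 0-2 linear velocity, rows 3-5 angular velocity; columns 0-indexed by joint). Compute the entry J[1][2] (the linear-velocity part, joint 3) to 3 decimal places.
-2.449

axis z_2 = (-0.8660,0.5000,0.0000); lever o_n−o_2 = (0.5482,2.9495,-2.8284)
cross product → J_v[:, 2] = (-1.4142,-2.4495,-2.8284)
J_ω[:, 2] = z_2
entry J[1][2] = -2.4495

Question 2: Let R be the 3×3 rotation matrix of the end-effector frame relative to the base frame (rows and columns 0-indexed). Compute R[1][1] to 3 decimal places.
-0.500

End-effector y-axis (col 1 of R) = (0.8660,-0.5000,-0.0000)
R[1][1] = -0.5000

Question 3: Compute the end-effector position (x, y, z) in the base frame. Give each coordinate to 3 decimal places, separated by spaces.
-0.684 4.816 4.172

after link 1: o_1 = (0.5000, 0.8660, 4.0000)
after link 2: o_2 = (-1.2321, 1.8660, 7.0000)
after link 3: o_3 = (-0.6839, 4.8155, 4.1716)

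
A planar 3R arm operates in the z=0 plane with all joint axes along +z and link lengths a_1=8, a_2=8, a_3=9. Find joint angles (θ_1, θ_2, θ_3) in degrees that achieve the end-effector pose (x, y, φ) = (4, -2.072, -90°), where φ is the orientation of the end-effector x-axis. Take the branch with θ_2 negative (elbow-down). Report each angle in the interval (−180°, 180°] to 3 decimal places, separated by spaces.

wrist centre = target − a_3·(cos φ, sin φ) = (4.0000, 6.9280)
cos θ_2 = (63.9972−8²−8²)/(2·8·8) = -0.5000; θ_2 = -120.0015° (elbow-down)
β = atan2(6.9280,4.0000) = 59.9993°; ψ = atan2(-6.9281,3.9998) = -60.0007°
θ_1 = β − ψ = 120.0000°
θ_3 = φ − θ_1 − θ_2 = -89.9985° (wrapped to (-180°,180°])

120.000 -120.001 -89.999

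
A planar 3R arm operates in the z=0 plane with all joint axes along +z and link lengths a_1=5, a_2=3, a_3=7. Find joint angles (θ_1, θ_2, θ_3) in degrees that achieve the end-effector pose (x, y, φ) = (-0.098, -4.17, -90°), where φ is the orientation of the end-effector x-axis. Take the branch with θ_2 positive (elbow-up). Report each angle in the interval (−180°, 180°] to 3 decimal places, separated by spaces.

60.000 150.003 59.997

wrist centre = target − a_3·(cos φ, sin φ) = (-0.0980, 2.8300)
cos θ_2 = (8.0185−5²−3²)/(2·5·3) = -0.8660; θ_2 = 150.0028° (elbow-up)
β = atan2(2.8300,-0.0980) = 91.9833°; ψ = atan2(1.4999,2.4019) = 31.9834°
θ_1 = β − ψ = 59.9999°
θ_3 = φ − θ_1 − θ_2 = 59.9973° (wrapped to (-180°,180°])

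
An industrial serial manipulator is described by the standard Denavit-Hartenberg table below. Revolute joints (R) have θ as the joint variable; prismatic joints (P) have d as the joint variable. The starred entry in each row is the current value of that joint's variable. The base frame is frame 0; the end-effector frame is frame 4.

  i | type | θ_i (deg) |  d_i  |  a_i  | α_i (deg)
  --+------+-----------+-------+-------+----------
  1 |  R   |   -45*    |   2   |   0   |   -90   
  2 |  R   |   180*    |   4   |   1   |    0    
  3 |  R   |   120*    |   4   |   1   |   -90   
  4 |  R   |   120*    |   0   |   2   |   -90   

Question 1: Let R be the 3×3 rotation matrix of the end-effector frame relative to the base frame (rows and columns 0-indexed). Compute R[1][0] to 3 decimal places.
End-effector x-axis (col 0 of R) = (-0.7891,-0.4356,-0.4330)
R[1][0] = -0.4356

-0.436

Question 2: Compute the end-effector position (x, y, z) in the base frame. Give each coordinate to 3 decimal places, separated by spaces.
after link 1: o_1 = (0.0000, 0.0000, 2.0000)
after link 2: o_2 = (2.1213, 3.5355, 2.0000)
after link 3: o_3 = (5.3033, 6.0104, 2.8660)
after link 4: o_4 = (3.7250, 5.1392, 2.0000)

3.725 5.139 2.000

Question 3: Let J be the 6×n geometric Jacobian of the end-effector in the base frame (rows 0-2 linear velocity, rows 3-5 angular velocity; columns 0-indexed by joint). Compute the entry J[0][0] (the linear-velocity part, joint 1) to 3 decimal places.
axis z_0 = ẑ; lever o_n−o_0 = (3.7250,5.1392,2.0000)
cross product → J_v[:, 0] = (-5.1392,3.7250,0.0000)
J_ω[:, 0] = z_0
entry J[0][0] = -5.1392

-5.139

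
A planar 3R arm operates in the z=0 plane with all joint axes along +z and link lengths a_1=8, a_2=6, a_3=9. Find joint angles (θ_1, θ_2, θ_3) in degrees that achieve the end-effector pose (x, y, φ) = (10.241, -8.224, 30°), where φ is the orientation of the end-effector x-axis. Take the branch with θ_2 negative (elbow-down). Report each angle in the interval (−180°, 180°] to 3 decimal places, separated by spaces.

wrist centre = target − a_3·(cos φ, sin φ) = (2.4468, -12.7240)
cos θ_2 = (167.8869−8²−6²)/(2·8·6) = 0.7072; θ_2 = -44.9961° (elbow-down)
β = atan2(-12.7240,2.4468) = -79.1151°; ψ = atan2(-4.2424,12.2429) = -19.1119°
θ_1 = β − ψ = -60.0032°
θ_3 = φ − θ_1 − θ_2 = 134.9993° (wrapped to (-180°,180°])

-60.003 -44.996 134.999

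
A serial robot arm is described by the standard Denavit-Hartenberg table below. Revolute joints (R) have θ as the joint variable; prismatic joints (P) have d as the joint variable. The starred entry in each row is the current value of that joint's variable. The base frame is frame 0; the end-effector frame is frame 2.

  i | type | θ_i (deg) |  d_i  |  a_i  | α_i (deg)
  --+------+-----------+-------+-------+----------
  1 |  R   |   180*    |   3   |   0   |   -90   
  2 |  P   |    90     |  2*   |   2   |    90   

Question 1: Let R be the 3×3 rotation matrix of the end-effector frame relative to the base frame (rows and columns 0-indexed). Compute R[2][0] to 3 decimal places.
End-effector x-axis (col 0 of R) = (-0.0000,-0.0000,-1.0000)
R[2][0] = -1.0000

-1.000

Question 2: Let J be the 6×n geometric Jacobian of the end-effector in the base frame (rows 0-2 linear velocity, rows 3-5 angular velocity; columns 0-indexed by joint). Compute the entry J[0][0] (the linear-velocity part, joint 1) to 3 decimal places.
2.000

axis z_0 = ẑ; lever o_n−o_0 = (-0.0000,-2.0000,1.0000)
cross product → J_v[:, 0] = (2.0000,-0.0000,0.0000)
J_ω[:, 0] = z_0
entry J[0][0] = 2.0000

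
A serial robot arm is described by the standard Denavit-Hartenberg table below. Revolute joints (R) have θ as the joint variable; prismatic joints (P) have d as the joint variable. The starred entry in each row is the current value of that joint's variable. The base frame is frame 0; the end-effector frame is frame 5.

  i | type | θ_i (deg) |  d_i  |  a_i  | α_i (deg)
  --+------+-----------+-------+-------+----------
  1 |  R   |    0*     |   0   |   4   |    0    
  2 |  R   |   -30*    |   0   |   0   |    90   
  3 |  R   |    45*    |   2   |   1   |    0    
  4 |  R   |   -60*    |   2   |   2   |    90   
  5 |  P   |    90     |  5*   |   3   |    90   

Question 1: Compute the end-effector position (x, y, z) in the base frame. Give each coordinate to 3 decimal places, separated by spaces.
1.665 -6.735 -4.640

after link 1: o_1 = (4.0000, 0.0000, 0.0000)
after link 2: o_2 = (4.0000, 0.0000, 0.0000)
after link 3: o_3 = (3.6124, -2.0856, 0.7071)
after link 4: o_4 = (4.2854, -4.7836, 0.1895)
after link 5: o_5 = (1.6647, -6.7346, -4.6402)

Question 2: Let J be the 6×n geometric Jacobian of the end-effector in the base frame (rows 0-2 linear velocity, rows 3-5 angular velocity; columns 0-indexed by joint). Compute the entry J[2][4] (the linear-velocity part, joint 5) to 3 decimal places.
prismatic axis z_4 = (-0.2241,0.1294,-0.9659)
J_v[:, 4] = z_4; J_ω[:, 4] = (0,0,0)
entry J[2][4] = -0.9659

-0.966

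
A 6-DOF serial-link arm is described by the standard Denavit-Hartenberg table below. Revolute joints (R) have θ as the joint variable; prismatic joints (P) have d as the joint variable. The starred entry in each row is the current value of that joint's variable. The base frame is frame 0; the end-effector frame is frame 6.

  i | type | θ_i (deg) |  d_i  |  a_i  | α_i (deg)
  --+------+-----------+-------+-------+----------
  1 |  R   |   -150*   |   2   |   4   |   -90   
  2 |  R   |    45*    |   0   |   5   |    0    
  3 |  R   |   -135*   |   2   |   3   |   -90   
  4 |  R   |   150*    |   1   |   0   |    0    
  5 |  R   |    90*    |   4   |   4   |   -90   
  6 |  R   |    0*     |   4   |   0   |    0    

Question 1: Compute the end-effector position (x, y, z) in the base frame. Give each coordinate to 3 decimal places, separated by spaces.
-7.124 -12.732 2.929

after link 1: o_1 = (-3.4641, -2.0000, 2.0000)
after link 2: o_2 = (-6.5260, -3.7678, -1.5355)
after link 3: o_3 = (-5.5260, -5.4998, 1.4645)
after link 4: o_4 = (-6.3920, -5.9998, 1.4645)
after link 5: o_5 = (-8.1240, -10.9998, -0.5355)
after link 6: o_6 = (-7.1240, -12.7319, 2.9286)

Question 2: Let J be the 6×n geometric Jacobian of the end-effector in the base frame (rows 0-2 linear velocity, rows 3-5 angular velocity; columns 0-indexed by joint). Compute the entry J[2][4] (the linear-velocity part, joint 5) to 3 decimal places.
5.464

axis z_4 = (-0.8660,-0.5000,0.0000); lever o_n−o_4 = (-0.7321,-6.7321,1.4641)
cross product → J_v[:, 4] = (-0.7321,1.2679,5.4641)
J_ω[:, 4] = z_4
entry J[2][4] = 5.4641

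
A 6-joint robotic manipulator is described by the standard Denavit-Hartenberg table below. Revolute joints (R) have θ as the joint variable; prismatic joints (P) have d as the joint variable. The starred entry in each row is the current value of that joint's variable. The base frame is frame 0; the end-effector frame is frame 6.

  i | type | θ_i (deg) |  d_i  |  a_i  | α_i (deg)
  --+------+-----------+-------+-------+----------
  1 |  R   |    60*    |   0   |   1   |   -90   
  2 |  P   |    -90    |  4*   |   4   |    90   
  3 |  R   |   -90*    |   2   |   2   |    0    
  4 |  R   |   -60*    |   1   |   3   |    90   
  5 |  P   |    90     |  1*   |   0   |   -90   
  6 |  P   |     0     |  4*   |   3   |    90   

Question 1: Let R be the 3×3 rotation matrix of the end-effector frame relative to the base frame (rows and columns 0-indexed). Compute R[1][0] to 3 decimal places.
-0.866

End-effector x-axis (col 0 of R) = (-0.5000,-0.8660,0.0000)
R[1][0] = -0.8660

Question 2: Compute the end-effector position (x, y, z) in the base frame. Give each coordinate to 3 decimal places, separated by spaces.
-5.415 -2.647 4.366

after link 1: o_1 = (0.5000, 0.8660, 0.0000)
after link 2: o_2 = (-2.9641, 2.8660, 4.0000)
after link 3: o_3 = (-2.2321, 0.1340, 4.0000)
after link 4: o_4 = (-1.4330, -1.4821, 1.4019)
after link 5: o_5 = (-2.1830, -1.0490, 0.9019)
after link 6: o_6 = (-5.4151, -2.6471, 4.3660)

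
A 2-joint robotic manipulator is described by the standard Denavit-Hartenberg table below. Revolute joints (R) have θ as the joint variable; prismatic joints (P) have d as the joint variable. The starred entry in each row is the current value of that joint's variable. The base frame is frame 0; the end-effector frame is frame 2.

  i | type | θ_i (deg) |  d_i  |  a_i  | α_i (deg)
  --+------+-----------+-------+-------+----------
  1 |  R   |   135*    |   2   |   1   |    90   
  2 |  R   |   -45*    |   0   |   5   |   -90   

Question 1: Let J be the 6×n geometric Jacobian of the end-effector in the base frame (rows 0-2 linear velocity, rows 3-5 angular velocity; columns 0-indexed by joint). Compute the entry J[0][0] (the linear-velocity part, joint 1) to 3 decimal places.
axis z_0 = ẑ; lever o_n−o_0 = (-3.2071,3.2071,-1.5355)
cross product → J_v[:, 0] = (-3.2071,-3.2071,0.0000)
J_ω[:, 0] = z_0
entry J[0][0] = -3.2071

-3.207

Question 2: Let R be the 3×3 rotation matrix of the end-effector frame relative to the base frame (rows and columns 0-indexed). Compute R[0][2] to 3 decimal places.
-0.500

End-effector z-axis (col 2 of R) = (-0.5000,0.5000,0.7071)
R[0][2] = -0.5000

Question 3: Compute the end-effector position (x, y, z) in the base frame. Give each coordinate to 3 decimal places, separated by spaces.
-3.207 3.207 -1.536

after link 1: o_1 = (-0.7071, 0.7071, 2.0000)
after link 2: o_2 = (-3.2071, 3.2071, -1.5355)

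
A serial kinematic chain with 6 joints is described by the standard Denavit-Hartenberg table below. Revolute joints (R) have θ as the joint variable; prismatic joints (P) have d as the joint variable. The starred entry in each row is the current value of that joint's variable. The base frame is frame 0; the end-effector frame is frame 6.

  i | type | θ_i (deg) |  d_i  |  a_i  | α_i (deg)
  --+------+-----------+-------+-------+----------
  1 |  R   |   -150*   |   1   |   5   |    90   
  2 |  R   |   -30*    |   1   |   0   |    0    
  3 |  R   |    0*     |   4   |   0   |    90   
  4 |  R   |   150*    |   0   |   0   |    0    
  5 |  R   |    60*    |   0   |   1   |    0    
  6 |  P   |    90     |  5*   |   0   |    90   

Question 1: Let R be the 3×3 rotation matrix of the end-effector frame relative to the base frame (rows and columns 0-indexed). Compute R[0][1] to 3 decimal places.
0.433

End-effector y-axis (col 1 of R) = (0.4330,0.2500,-0.8660)
R[0][1] = 0.4330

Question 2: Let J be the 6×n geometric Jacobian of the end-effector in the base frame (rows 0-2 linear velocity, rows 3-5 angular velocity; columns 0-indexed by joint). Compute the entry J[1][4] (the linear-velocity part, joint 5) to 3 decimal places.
-0.967

axis z_4 = (0.4330,0.2500,-0.8660); lever o_n−o_4 = (3.0646,1.1920,-3.8971)
cross product → J_v[:, 4] = (0.0580,-0.9665,-0.2500)
J_ω[:, 4] = z_4
entry J[1][4] = -0.9665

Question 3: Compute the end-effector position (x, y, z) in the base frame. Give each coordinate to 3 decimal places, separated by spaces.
after link 1: o_1 = (-4.3301, -2.5000, 1.0000)
after link 2: o_2 = (-4.8301, -1.6340, 1.0000)
after link 3: o_3 = (-6.8301, 1.8301, 1.0000)
after link 4: o_4 = (-6.8301, 1.8301, 1.0000)
after link 5: o_5 = (-5.9306, 1.7721, 1.4330)
after link 6: o_6 = (-3.7655, 3.0221, -2.8971)

-3.766 3.022 -2.897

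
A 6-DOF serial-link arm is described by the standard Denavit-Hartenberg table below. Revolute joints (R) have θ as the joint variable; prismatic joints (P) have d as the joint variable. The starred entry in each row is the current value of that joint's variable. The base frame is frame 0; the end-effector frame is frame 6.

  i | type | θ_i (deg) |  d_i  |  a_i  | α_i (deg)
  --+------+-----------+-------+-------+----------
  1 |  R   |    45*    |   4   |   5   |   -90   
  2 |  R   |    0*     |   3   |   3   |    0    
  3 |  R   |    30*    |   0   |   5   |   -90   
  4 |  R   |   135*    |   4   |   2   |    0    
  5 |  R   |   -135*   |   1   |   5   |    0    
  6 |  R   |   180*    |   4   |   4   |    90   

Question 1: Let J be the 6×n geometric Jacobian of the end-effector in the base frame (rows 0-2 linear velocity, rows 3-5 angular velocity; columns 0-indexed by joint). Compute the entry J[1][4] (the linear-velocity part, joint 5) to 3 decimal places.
-0.707

axis z_4 = (-0.3536,-0.3536,-0.8660); lever o_n−o_4 = (-1.1554,-1.1554,-4.8301)
cross product → J_v[:, 4] = (0.7071,-0.7071,0.0000)
J_ω[:, 4] = z_4
entry J[1][4] = -0.7071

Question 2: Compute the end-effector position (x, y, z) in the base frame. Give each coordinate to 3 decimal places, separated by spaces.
4.162 6.404 -6.087

after link 1: o_1 = (3.5355, 3.5355, 4.0000)
after link 2: o_2 = (3.5355, 7.7782, 4.0000)
after link 3: o_3 = (6.5974, 10.8400, 1.5000)
after link 4: o_4 = (5.3172, 7.5598, -1.2570)
after link 5: o_5 = (8.0255, 10.2681, -4.6230)
after link 6: o_6 = (4.1618, 6.4044, -6.0871)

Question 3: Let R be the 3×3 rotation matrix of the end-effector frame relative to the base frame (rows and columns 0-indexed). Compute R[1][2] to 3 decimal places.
-0.707

End-effector z-axis (col 2 of R) = (0.7071,-0.7071,-0.0000)
R[1][2] = -0.7071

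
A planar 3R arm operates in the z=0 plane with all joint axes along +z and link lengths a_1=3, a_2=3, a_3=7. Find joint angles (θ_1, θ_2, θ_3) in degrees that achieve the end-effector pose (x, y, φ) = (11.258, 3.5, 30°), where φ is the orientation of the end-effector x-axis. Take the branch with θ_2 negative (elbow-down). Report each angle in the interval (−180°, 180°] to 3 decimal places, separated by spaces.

30.006 -60.013 60.006

wrist centre = target − a_3·(cos φ, sin φ) = (5.1958, 0.0000)
cos θ_2 = (26.9966−3²−3²)/(2·3·3) = 0.4998; θ_2 = -60.0126° (elbow-down)
β = atan2(0.0000,5.1958) = 0.0000°; ψ = atan2(-2.5984,4.4994) = -30.0063°
θ_1 = β − ψ = 30.0063°
θ_3 = φ − θ_1 − θ_2 = 60.0063° (wrapped to (-180°,180°])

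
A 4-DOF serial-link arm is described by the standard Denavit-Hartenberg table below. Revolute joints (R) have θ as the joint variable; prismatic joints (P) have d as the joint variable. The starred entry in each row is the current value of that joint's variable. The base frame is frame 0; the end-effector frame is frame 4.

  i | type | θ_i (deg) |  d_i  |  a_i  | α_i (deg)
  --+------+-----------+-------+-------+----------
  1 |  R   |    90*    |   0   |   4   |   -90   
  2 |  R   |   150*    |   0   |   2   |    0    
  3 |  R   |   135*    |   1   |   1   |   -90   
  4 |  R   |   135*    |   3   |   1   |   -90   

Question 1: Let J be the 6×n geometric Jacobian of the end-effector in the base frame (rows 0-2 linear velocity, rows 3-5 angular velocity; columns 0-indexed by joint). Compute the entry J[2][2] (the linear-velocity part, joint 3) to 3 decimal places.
axis z_2 = (-1.0000,0.0000,0.0000); lever o_n−o_2 = (-0.2929,2.9736,-0.4935)
cross product → J_v[:, 2] = (-0.0000,-0.4935,-2.9736)
J_ω[:, 2] = z_2
entry J[2][2] = -2.9736

-2.974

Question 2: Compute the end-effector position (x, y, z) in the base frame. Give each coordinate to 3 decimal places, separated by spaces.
-0.293 5.242 -1.494

after link 1: o_1 = (0.0000, 4.0000, 0.0000)
after link 2: o_2 = (0.0000, 2.2679, -1.0000)
after link 3: o_3 = (-1.0000, 2.5268, -0.0341)
after link 4: o_4 = (-0.2929, 5.2415, -1.4935)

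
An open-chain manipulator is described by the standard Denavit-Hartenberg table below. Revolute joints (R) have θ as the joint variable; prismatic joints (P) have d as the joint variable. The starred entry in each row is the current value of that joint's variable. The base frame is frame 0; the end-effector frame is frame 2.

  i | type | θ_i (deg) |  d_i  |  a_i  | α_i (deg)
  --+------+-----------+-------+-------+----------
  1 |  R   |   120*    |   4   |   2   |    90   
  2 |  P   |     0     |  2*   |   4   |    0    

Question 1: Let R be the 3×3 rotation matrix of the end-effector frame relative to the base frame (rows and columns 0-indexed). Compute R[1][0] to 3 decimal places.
0.866

End-effector x-axis (col 0 of R) = (-0.5000,0.8660,0.0000)
R[1][0] = 0.8660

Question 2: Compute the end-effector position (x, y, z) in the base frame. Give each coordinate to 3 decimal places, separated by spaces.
after link 1: o_1 = (-1.0000, 1.7321, 4.0000)
after link 2: o_2 = (-1.2679, 6.1962, 4.0000)

-1.268 6.196 4.000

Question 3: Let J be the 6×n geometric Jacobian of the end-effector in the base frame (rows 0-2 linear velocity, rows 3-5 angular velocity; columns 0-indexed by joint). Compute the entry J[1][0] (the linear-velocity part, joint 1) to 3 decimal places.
-1.268

axis z_0 = ẑ; lever o_n−o_0 = (-1.2679,6.1962,4.0000)
cross product → J_v[:, 0] = (-6.1962,-1.2679,0.0000)
J_ω[:, 0] = z_0
entry J[1][0] = -1.2679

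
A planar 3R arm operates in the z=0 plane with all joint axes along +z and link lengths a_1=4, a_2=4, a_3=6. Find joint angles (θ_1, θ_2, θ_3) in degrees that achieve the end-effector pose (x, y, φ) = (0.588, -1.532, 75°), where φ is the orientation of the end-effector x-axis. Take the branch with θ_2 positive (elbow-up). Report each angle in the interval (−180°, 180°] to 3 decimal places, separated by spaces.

wrist centre = target − a_3·(cos φ, sin φ) = (-0.9649, -7.3276)
cos θ_2 = (54.6241−4²−4²)/(2·4·4) = 0.7070; θ_2 = 45.0083° (elbow-up)
β = atan2(-7.3276,-0.9649) = -97.5017°; ψ = atan2(2.8288,6.8280) = 22.5042°
θ_1 = β − ψ = -120.0059°
θ_3 = φ − θ_1 − θ_2 = 149.9975° (wrapped to (-180°,180°])

-120.006 45.008 149.998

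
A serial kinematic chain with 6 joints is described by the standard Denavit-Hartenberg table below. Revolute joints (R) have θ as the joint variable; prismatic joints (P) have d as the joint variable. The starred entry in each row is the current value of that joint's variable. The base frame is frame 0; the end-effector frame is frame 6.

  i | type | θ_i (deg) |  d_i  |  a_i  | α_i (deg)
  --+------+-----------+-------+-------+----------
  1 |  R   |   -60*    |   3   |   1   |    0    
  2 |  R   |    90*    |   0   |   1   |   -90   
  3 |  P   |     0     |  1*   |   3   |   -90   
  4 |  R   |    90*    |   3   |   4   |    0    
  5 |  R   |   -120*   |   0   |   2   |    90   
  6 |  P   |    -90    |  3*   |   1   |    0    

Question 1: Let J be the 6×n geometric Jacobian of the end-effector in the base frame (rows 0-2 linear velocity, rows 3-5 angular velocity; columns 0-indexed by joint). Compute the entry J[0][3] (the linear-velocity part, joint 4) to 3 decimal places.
-0.232

axis z_3 = (-0.0000,0.0000,-1.0000); lever o_n−o_3 = (0.4019,-0.2321,-2.0000)
cross product → J_v[:, 3] = (-0.2321,-0.4019,-0.0000)
J_ω[:, 3] = z_3
entry J[0][3] = -0.2321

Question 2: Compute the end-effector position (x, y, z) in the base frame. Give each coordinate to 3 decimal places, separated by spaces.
after link 1: o_1 = (0.5000, -0.8660, 3.0000)
after link 2: o_2 = (1.3660, -0.3660, 3.0000)
after link 3: o_3 = (3.4641, 2.0000, 3.0000)
after link 4: o_4 = (5.4641, -1.4641, -0.0000)
after link 5: o_5 = (6.4641, 0.2679, -0.0000)
after link 6: o_6 = (3.8660, 1.7679, 1.0000)

3.866 1.768 1.000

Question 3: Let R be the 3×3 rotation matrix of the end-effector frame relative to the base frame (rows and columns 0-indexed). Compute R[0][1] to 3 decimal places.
End-effector y-axis (col 1 of R) = (0.5000,0.8660,-0.0000)
R[0][1] = 0.5000

0.500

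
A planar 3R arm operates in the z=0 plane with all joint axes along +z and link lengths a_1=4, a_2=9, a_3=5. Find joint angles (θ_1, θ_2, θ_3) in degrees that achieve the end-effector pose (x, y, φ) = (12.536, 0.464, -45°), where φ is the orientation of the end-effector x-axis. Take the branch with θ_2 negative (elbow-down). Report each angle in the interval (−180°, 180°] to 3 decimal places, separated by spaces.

89.993 -89.996 -44.997

wrist centre = target − a_3·(cos φ, sin φ) = (9.0005, 3.9995)
cos θ_2 = (97.0047−4²−9²)/(2·4·9) = 0.0001; θ_2 = -89.9963° (elbow-down)
β = atan2(3.9995,9.0005) = 23.9589°; ψ = atan2(-9.0000,4.0006) = -66.0344°
θ_1 = β − ψ = 89.9933°
θ_3 = φ − θ_1 − θ_2 = -44.9970° (wrapped to (-180°,180°])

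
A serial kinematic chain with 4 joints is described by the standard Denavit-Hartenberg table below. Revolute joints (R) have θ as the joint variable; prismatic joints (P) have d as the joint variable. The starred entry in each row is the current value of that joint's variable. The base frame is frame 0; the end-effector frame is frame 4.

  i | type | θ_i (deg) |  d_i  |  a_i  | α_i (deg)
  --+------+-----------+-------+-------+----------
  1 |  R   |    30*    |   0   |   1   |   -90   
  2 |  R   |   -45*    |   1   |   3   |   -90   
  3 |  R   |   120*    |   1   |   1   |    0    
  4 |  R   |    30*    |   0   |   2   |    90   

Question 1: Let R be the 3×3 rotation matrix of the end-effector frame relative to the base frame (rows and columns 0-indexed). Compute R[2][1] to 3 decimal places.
-0.707

End-effector y-axis (col 1 of R) = (0.6124,0.3536,-0.7071)
R[2][1] = -0.7071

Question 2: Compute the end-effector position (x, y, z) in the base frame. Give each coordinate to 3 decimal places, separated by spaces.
after link 1: o_1 = (0.8660, 0.5000, 0.0000)
after link 2: o_2 = (2.2031, 2.4267, 2.1213)
after link 3: o_3 = (2.9423, 1.8535, 1.0607)
after link 4: o_4 = (2.3817, 0.3751, -0.1641)

2.382 0.375 -0.164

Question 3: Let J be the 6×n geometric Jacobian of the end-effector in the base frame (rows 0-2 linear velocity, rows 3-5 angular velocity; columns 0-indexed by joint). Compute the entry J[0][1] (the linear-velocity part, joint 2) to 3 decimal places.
-0.142

axis z_1 = (-0.5000,0.8660,0.0000); lever o_n−o_1 = (1.5157,-0.1249,-0.1641)
cross product → J_v[:, 1] = (-0.1421,-0.0820,-1.2501)
J_ω[:, 1] = z_1
entry J[0][1] = -0.1421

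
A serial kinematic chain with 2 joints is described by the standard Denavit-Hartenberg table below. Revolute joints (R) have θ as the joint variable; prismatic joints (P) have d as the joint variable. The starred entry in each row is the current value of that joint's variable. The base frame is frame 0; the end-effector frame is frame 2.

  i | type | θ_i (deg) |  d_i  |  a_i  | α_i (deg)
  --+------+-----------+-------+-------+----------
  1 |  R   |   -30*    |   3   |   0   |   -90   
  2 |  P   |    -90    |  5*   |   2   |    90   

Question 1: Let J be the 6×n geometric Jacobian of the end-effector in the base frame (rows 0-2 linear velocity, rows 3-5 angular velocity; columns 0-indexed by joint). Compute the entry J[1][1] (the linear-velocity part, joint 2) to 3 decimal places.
prismatic axis z_1 = (0.5000,0.8660,0.0000)
J_v[:, 1] = z_1; J_ω[:, 1] = (0,0,0)
entry J[1][1] = 0.8660

0.866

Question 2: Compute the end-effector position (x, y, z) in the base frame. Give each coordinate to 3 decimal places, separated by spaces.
after link 1: o_1 = (0.0000, 0.0000, 3.0000)
after link 2: o_2 = (2.5000, 4.3301, 5.0000)

2.500 4.330 5.000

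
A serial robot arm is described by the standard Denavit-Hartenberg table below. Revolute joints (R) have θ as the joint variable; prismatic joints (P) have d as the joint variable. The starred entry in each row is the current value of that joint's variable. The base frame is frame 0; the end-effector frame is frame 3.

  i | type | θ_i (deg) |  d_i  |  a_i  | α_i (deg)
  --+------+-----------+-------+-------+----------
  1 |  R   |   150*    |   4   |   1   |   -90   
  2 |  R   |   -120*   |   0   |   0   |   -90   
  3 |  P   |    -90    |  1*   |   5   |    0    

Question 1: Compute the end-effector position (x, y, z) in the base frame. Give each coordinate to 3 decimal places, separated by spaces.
-4.116 -3.397 4.500

after link 1: o_1 = (-0.8660, 0.5000, 4.0000)
after link 2: o_2 = (-0.8660, 0.5000, 4.0000)
after link 3: o_3 = (-4.1160, -3.3971, 4.5000)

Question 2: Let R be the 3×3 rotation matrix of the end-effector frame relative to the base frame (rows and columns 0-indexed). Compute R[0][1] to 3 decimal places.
0.433

End-effector y-axis (col 1 of R) = (0.4330,-0.2500,0.8660)
R[0][1] = 0.4330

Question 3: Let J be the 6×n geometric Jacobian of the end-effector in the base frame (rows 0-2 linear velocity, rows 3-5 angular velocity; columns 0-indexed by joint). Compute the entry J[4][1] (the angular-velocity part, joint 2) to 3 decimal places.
axis z_1 = (-0.5000,-0.8660,0.0000); lever o_n−o_1 = (-3.2500,-3.8971,0.5000)
cross product → J_v[:, 1] = (-0.4330,0.2500,-0.8660)
J_ω[:, 1] = z_1
entry J[4][1] = -0.8660

-0.866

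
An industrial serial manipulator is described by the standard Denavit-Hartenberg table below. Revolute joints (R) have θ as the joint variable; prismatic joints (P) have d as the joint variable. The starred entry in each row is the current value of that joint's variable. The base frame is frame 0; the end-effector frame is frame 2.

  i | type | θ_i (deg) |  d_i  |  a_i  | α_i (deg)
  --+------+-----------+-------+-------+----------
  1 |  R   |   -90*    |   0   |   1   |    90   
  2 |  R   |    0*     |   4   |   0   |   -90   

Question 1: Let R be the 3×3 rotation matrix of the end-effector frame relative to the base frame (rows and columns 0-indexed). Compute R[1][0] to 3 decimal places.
-1.000

End-effector x-axis (col 0 of R) = (0.0000,-1.0000,0.0000)
R[1][0] = -1.0000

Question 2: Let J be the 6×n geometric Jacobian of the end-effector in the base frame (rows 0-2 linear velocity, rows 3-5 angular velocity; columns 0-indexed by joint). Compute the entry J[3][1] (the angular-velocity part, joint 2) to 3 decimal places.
-1.000

axis z_1 = (-1.0000,-0.0000,0.0000); lever o_n−o_1 = (-4.0000,-0.0000,0.0000)
cross product → J_v[:, 1] = (-0.0000,0.0000,-0.0000)
J_ω[:, 1] = z_1
entry J[3][1] = -1.0000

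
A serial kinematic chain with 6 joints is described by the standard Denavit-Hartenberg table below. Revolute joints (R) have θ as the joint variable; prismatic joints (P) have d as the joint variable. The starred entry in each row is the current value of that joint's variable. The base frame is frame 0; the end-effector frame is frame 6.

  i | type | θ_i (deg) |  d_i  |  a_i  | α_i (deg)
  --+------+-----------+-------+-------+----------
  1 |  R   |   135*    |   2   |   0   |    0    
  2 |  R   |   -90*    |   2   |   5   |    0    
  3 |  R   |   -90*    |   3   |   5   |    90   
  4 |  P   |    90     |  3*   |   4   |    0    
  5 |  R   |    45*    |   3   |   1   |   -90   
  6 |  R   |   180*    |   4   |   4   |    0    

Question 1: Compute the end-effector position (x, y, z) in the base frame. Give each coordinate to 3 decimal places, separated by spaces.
after link 1: o_1 = (0.0000, 0.0000, 2.0000)
after link 2: o_2 = (3.5355, 3.5355, 4.0000)
after link 3: o_3 = (7.0711, -0.0000, 7.0000)
after link 4: o_4 = (4.9497, -2.1213, 11.0000)
after link 5: o_5 = (2.3284, -3.7426, 11.7071)
after link 6: o_6 = (2.3284, -3.7426, 6.0503)

2.328 -3.743 6.050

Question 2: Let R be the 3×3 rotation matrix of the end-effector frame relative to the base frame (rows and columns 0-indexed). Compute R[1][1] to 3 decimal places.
-0.707

End-effector y-axis (col 1 of R) = (-0.7071,-0.7071,0.0000)
R[1][1] = -0.7071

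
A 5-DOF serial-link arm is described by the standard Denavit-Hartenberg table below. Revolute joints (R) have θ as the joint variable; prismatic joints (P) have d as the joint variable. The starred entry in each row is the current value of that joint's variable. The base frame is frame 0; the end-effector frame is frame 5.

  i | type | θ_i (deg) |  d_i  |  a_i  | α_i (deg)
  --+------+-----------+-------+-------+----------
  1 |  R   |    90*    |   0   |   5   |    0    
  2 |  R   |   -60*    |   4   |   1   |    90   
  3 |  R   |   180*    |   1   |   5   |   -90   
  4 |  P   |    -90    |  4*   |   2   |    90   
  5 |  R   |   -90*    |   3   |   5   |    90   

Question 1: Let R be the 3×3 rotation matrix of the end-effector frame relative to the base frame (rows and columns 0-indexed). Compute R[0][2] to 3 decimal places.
End-effector z-axis (col 2 of R) = (-0.5000,0.8660,-0.0000)
R[0][2] = -0.5000

-0.500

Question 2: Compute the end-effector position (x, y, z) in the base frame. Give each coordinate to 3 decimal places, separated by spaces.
0.634 1.902 5.000

after link 1: o_1 = (0.0000, 5.0000, 0.0000)
after link 2: o_2 = (0.8660, 5.5000, 4.0000)
after link 3: o_3 = (-2.9641, 2.1340, 4.0000)
after link 4: o_4 = (-1.9641, 0.4019, 0.0000)
after link 5: o_5 = (0.6340, 1.9019, 5.0000)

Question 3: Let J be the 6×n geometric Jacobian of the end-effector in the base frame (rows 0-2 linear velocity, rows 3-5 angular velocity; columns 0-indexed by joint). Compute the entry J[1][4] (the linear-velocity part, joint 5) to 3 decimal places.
axis z_4 = (0.8660,0.5000,-0.0000); lever o_n−o_4 = (2.5981,1.5000,5.0000)
cross product → J_v[:, 4] = (2.5000,-4.3301,0.0000)
J_ω[:, 4] = z_4
entry J[1][4] = -4.3301

-4.330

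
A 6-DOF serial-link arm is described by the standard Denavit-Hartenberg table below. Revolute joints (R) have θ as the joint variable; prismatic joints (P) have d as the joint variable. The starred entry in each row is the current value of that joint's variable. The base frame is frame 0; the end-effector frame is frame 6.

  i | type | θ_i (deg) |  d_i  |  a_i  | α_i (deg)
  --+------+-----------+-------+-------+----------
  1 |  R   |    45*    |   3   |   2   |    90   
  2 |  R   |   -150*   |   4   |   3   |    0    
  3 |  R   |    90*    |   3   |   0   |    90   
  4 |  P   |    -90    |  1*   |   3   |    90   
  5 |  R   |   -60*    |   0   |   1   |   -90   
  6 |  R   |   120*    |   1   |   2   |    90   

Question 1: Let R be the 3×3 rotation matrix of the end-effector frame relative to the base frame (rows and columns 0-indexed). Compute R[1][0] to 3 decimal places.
End-effector x-axis (col 0 of R) = (0.2178,-0.1358,-0.9665)
R[1][0] = -0.1358

-0.136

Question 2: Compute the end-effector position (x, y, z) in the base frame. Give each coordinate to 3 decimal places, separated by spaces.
1.487 -2.945 -0.750

after link 1: o_1 = (1.4142, 1.4142, 3.0000)
after link 2: o_2 = (2.4055, -3.2513, 1.5000)
after link 3: o_3 = (4.5268, -5.3727, 1.5000)
after link 4: o_4 = (1.7932, -3.8637, 1.0000)
after link 5: o_5 = (1.9699, -2.9798, 1.4330)
after link 6: o_6 = (1.4870, -2.9451, -0.7500)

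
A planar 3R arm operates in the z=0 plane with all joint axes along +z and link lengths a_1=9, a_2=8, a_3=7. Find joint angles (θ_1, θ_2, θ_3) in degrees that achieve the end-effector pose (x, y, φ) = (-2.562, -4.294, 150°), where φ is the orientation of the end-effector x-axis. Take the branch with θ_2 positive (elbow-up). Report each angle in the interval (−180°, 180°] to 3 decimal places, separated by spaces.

wrist centre = target − a_3·(cos φ, sin φ) = (3.5002, -7.7940)
cos θ_2 = (72.9977−9²−8²)/(2·9·8) = -0.5000; θ_2 = 120.0011° (elbow-up)
β = atan2(-7.7940,3.5002) = -65.8158°; ψ = atan2(6.9281,4.9999) = 54.1829°
θ_1 = β − ψ = -119.9987°
θ_3 = φ − θ_1 − θ_2 = 149.9976° (wrapped to (-180°,180°])

-119.999 120.001 149.998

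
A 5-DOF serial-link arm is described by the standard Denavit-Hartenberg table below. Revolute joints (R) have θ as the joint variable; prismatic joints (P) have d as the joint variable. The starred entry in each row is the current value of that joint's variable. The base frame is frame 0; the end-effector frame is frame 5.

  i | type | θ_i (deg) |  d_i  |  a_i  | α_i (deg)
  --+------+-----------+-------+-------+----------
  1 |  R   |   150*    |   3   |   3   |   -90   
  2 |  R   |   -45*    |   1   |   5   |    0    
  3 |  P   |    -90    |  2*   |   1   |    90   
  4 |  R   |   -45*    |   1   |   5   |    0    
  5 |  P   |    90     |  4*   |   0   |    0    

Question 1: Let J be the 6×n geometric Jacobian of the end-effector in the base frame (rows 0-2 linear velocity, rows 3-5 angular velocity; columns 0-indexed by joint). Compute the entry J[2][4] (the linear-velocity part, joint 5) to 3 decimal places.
-0.707

prismatic axis z_4 = (0.6124,-0.3536,-0.7071)
J_v[:, 4] = z_4; J_ω[:, 4] = (0,0,0)
entry J[2][4] = -0.7071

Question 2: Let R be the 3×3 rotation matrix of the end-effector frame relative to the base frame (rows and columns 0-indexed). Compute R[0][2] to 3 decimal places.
End-effector z-axis (col 2 of R) = (0.6124,-0.3536,-0.7071)
R[0][2] = 0.6124

0.612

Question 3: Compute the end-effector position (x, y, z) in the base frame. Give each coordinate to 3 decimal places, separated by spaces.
0.447 0.360 6.207

after link 1: o_1 = (-2.5981, 1.5000, 3.0000)
after link 2: o_2 = (-6.1599, 2.4017, 6.5355)
after link 3: o_3 = (-6.5476, 0.3161, 7.2426)
after link 4: o_4 = (-2.0024, 1.7744, 9.0355)
after link 5: o_5 = (0.4471, 0.3602, 6.2071)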